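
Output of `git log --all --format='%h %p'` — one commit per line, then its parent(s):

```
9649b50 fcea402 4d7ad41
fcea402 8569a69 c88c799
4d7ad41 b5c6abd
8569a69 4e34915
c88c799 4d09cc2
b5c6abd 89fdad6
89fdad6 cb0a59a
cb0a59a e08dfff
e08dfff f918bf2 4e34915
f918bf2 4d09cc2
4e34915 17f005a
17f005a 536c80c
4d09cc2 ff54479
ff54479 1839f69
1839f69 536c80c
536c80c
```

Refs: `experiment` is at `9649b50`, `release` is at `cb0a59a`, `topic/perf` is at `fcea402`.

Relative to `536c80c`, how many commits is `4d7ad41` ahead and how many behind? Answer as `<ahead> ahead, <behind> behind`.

Reachable from 4d7ad41: {17f005a, 1839f69, 4d09cc2, 4d7ad41, 4e34915, 536c80c, 89fdad6, b5c6abd, cb0a59a, e08dfff, f918bf2, ff54479}.
Reachable from 536c80c: {536c80c}.
Only in 4d7ad41's history (ahead): {17f005a, 1839f69, 4d09cc2, 4d7ad41, 4e34915, 89fdad6, b5c6abd, cb0a59a, e08dfff, f918bf2, ff54479} — 11.
Only in 536c80c's history (behind): {} — 0.

11 ahead, 0 behind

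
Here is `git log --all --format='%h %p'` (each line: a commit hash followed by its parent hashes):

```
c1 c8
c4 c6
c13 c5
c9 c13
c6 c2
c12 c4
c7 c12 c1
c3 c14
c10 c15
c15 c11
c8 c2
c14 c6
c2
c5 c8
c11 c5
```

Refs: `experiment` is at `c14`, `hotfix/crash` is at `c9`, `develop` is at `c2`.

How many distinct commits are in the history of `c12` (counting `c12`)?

Walking parent pointers from c12: reachable set = {c12, c2, c4, c6}.
That is 4 commits.

4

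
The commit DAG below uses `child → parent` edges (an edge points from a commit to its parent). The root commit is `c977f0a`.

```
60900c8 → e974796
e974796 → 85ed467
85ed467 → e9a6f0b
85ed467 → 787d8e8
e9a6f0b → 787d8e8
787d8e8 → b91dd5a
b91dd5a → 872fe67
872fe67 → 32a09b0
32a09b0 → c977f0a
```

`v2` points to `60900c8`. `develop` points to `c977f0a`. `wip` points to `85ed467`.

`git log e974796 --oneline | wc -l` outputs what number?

Walking parent pointers from e974796: reachable set = {32a09b0, 787d8e8, 85ed467, 872fe67, b91dd5a, c977f0a, e974796, e9a6f0b}.
That is 8 commits.

8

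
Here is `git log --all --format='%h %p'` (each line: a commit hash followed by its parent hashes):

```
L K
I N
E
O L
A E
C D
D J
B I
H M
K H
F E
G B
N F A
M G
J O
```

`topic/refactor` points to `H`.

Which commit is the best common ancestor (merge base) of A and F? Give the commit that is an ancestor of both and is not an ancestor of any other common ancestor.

Ancestors of A: {A, E}.
Ancestors of F: {E, F}.
Common ancestors: {E}.
The only common ancestor is E, so it is the merge base.

E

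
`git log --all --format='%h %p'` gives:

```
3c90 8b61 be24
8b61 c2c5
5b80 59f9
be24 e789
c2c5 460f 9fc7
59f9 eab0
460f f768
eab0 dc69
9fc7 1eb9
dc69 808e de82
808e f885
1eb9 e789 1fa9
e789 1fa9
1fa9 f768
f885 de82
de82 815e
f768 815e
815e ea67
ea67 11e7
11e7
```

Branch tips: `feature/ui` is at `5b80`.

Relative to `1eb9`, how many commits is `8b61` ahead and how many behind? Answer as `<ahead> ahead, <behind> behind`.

4 ahead, 0 behind

Reachable from 8b61: {11e7, 1eb9, 1fa9, 460f, 815e, 8b61, 9fc7, c2c5, e789, ea67, f768}.
Reachable from 1eb9: {11e7, 1eb9, 1fa9, 815e, e789, ea67, f768}.
Only in 8b61's history (ahead): {460f, 8b61, 9fc7, c2c5} — 4.
Only in 1eb9's history (behind): {} — 0.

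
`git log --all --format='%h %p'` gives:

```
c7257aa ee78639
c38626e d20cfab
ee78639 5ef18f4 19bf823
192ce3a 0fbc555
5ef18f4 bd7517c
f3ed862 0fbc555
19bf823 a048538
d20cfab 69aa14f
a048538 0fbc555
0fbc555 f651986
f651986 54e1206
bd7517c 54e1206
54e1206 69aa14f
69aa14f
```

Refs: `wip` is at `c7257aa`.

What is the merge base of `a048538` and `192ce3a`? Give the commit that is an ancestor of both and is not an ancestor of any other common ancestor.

Ancestors of a048538: {0fbc555, 54e1206, 69aa14f, a048538, f651986}.
Ancestors of 192ce3a: {0fbc555, 192ce3a, 54e1206, 69aa14f, f651986}.
Common ancestors: {0fbc555, 54e1206, 69aa14f, f651986}.
Among these, 0fbc555 is not an ancestor of any other common ancestor — it is the merge base.

0fbc555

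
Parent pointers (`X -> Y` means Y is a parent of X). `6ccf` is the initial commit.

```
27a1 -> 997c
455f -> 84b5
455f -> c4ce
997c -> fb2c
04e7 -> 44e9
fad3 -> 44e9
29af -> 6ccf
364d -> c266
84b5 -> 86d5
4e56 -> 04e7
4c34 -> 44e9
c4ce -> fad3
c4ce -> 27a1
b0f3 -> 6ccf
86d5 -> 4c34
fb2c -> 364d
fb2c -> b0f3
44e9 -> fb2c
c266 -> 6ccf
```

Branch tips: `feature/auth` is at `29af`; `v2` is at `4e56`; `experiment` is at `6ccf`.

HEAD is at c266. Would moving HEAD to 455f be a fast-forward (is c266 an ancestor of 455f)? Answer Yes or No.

A fast-forward from c266 to 455f is possible iff c266 is an ancestor of 455f.
Ancestors of 455f: {27a1, 364d, 44e9, 455f, 4c34, 6ccf, 84b5, 86d5, 997c, b0f3, c266, c4ce, fad3, fb2c}.
c266 is among them, so fast-forward is possible.

Yes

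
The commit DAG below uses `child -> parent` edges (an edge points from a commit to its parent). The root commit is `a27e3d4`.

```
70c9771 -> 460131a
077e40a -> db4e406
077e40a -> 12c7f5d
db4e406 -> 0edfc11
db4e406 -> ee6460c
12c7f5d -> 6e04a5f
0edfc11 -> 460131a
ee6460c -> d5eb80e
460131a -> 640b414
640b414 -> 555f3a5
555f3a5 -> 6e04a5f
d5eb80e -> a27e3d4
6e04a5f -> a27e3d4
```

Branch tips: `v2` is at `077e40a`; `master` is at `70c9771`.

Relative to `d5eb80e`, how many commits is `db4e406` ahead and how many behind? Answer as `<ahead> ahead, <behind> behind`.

Reachable from db4e406: {0edfc11, 460131a, 555f3a5, 640b414, 6e04a5f, a27e3d4, d5eb80e, db4e406, ee6460c}.
Reachable from d5eb80e: {a27e3d4, d5eb80e}.
Only in db4e406's history (ahead): {0edfc11, 460131a, 555f3a5, 640b414, 6e04a5f, db4e406, ee6460c} — 7.
Only in d5eb80e's history (behind): {} — 0.

7 ahead, 0 behind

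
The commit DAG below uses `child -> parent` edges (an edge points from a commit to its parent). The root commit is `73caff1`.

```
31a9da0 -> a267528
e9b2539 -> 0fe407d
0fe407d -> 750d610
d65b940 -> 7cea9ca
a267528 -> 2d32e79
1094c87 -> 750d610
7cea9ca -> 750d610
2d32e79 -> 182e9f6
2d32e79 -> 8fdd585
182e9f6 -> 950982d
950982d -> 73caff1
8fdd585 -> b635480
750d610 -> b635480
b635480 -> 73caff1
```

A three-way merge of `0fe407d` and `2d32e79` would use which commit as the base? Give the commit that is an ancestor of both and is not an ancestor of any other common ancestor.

Ancestors of 0fe407d: {0fe407d, 73caff1, 750d610, b635480}.
Ancestors of 2d32e79: {182e9f6, 2d32e79, 73caff1, 8fdd585, 950982d, b635480}.
Common ancestors: {73caff1, b635480}.
Among these, b635480 is not an ancestor of any other common ancestor — it is the merge base.

b635480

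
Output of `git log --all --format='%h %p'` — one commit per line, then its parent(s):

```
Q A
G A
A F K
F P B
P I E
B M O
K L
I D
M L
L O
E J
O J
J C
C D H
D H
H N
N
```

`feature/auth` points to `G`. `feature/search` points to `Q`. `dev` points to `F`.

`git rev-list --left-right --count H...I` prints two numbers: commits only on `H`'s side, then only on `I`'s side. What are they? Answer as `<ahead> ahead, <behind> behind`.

0 ahead, 2 behind

Reachable from H: {H, N}.
Reachable from I: {D, H, I, N}.
Only in H's history (ahead): {} — 0.
Only in I's history (behind): {D, I} — 2.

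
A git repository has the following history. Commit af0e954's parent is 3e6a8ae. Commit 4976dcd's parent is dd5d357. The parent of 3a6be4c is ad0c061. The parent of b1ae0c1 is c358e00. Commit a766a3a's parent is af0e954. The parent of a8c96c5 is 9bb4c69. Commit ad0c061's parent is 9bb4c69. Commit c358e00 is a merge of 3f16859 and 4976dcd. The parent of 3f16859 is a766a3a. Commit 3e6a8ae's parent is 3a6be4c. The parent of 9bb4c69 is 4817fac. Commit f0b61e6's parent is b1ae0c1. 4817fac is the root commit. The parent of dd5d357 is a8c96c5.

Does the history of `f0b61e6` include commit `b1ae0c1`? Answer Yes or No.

Ancestors of f0b61e6 (commits reachable by following parents): {3a6be4c, 3e6a8ae, 3f16859, 4817fac, 4976dcd, 9bb4c69, a766a3a, a8c96c5, ad0c061, af0e954, b1ae0c1, c358e00, dd5d357, f0b61e6}.
b1ae0c1 is in that set, so it is an ancestor of f0b61e6.

Yes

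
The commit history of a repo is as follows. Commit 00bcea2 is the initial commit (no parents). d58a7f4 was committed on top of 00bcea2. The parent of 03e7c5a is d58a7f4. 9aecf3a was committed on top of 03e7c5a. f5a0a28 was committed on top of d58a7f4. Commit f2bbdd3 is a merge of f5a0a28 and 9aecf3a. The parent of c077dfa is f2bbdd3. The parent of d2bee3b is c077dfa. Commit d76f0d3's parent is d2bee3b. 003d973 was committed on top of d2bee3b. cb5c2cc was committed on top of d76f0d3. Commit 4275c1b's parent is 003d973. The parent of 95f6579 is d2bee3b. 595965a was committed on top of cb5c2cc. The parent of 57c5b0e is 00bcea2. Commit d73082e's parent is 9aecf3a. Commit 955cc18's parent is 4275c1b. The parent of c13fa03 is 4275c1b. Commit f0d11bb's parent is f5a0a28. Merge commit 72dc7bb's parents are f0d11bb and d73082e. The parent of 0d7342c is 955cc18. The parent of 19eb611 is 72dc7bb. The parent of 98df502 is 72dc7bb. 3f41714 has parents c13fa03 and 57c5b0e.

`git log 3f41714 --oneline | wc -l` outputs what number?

13

Walking parent pointers from 3f41714: reachable set = {003d973, 00bcea2, 03e7c5a, 3f41714, 4275c1b, 57c5b0e, 9aecf3a, c077dfa, c13fa03, d2bee3b, d58a7f4, f2bbdd3, f5a0a28}.
That is 13 commits.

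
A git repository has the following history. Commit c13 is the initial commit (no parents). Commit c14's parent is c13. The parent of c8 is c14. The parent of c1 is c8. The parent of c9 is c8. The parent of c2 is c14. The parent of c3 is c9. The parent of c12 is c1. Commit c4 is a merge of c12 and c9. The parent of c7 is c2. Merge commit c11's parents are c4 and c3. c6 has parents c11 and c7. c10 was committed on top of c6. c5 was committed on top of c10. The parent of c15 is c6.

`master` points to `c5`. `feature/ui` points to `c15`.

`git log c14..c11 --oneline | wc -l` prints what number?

7

Reachable from c11: {c1, c11, c12, c13, c14, c3, c4, c8, c9}.
Reachable from c14: {c13, c14}.
In c11's history but not c14's: {c1, c11, c12, c3, c4, c8, c9} — 7 commits.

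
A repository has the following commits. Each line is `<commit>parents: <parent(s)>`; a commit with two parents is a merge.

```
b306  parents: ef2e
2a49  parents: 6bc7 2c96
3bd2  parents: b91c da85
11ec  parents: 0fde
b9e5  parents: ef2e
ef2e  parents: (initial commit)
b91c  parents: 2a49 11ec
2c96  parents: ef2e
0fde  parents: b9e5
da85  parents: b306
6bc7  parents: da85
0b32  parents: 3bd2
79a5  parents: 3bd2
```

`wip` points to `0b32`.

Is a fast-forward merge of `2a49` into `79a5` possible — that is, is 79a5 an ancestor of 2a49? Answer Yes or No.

No

A fast-forward from 79a5 to 2a49 is possible iff 79a5 is an ancestor of 2a49.
Ancestors of 2a49: {2a49, 2c96, 6bc7, b306, da85, ef2e}.
79a5 is not among them, so fast-forward is not possible.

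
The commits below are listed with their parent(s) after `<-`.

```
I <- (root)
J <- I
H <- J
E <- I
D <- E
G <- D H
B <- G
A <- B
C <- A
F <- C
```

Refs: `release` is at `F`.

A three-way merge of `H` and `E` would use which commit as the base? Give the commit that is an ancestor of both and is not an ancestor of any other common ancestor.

I

Ancestors of H: {H, I, J}.
Ancestors of E: {E, I}.
Common ancestors: {I}.
The only common ancestor is I, so it is the merge base.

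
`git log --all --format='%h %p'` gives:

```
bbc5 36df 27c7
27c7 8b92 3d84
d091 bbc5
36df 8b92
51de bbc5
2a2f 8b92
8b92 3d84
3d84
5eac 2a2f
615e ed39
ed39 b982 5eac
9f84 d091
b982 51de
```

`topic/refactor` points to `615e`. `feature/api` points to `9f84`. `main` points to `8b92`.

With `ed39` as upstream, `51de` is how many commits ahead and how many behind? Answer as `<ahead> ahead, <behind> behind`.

0 ahead, 4 behind

Reachable from 51de: {27c7, 36df, 3d84, 51de, 8b92, bbc5}.
Reachable from ed39: {27c7, 2a2f, 36df, 3d84, 51de, 5eac, 8b92, b982, bbc5, ed39}.
Only in 51de's history (ahead): {} — 0.
Only in ed39's history (behind): {2a2f, 5eac, b982, ed39} — 4.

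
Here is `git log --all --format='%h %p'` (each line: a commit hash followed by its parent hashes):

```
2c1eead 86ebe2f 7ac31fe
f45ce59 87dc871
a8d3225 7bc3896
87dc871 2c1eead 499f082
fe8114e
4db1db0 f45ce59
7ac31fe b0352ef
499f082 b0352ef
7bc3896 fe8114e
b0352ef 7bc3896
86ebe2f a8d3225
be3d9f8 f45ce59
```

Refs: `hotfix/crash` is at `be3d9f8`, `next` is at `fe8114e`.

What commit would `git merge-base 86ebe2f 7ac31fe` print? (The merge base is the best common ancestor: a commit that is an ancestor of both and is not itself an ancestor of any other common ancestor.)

7bc3896

Ancestors of 86ebe2f: {7bc3896, 86ebe2f, a8d3225, fe8114e}.
Ancestors of 7ac31fe: {7ac31fe, 7bc3896, b0352ef, fe8114e}.
Common ancestors: {7bc3896, fe8114e}.
Among these, 7bc3896 is not an ancestor of any other common ancestor — it is the merge base.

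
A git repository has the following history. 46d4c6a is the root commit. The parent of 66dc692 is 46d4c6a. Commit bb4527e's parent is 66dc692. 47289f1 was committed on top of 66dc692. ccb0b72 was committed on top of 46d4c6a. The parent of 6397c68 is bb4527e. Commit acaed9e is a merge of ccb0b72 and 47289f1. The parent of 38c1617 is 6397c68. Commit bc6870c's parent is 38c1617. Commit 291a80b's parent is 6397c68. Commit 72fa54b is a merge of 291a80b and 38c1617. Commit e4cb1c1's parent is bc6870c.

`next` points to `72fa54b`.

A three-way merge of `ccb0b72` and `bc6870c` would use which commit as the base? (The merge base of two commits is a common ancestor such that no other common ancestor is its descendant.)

Ancestors of ccb0b72: {46d4c6a, ccb0b72}.
Ancestors of bc6870c: {38c1617, 46d4c6a, 6397c68, 66dc692, bb4527e, bc6870c}.
Common ancestors: {46d4c6a}.
The only common ancestor is 46d4c6a, so it is the merge base.

46d4c6a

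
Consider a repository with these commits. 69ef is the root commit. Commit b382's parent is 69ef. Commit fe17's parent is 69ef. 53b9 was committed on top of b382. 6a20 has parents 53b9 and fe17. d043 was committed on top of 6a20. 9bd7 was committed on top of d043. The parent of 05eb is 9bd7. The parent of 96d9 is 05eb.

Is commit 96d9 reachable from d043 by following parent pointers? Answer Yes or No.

No

Ancestors of d043: {53b9, 69ef, 6a20, b382, d043, fe17}.
96d9 is not in that set, so it is not an ancestor of d043.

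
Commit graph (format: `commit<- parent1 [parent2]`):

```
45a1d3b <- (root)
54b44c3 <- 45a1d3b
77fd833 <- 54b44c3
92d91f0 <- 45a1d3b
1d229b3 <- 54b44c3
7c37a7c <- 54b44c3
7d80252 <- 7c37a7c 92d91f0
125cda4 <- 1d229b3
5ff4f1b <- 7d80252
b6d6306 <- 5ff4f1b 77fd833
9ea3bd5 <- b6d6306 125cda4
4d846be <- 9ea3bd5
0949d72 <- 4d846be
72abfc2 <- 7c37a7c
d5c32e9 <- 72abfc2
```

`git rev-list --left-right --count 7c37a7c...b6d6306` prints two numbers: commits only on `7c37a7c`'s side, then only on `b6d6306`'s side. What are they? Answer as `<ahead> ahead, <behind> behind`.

0 ahead, 5 behind

Reachable from 7c37a7c: {45a1d3b, 54b44c3, 7c37a7c}.
Reachable from b6d6306: {45a1d3b, 54b44c3, 5ff4f1b, 77fd833, 7c37a7c, 7d80252, 92d91f0, b6d6306}.
Only in 7c37a7c's history (ahead): {} — 0.
Only in b6d6306's history (behind): {5ff4f1b, 77fd833, 7d80252, 92d91f0, b6d6306} — 5.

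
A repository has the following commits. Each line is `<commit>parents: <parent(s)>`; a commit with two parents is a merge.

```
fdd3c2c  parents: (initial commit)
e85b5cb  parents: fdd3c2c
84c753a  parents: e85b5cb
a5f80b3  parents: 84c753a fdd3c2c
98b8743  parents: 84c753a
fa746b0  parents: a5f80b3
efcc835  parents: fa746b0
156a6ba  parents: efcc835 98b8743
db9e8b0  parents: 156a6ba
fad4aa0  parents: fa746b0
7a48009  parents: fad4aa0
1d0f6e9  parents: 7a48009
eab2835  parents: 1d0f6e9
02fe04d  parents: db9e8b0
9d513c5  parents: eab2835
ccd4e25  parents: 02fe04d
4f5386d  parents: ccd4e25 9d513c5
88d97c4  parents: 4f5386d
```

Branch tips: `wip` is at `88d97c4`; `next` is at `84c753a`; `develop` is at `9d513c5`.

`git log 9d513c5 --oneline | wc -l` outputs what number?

Walking parent pointers from 9d513c5: reachable set = {1d0f6e9, 7a48009, 84c753a, 9d513c5, a5f80b3, e85b5cb, eab2835, fa746b0, fad4aa0, fdd3c2c}.
That is 10 commits.

10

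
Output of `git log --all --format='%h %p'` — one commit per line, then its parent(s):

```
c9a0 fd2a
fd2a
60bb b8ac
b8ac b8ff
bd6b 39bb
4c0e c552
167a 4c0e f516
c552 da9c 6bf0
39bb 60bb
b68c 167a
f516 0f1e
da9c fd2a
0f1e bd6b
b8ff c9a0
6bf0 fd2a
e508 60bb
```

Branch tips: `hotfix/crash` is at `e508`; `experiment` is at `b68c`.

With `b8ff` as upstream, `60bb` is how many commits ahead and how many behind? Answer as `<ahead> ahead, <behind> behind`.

2 ahead, 0 behind

Reachable from 60bb: {60bb, b8ac, b8ff, c9a0, fd2a}.
Reachable from b8ff: {b8ff, c9a0, fd2a}.
Only in 60bb's history (ahead): {60bb, b8ac} — 2.
Only in b8ff's history (behind): {} — 0.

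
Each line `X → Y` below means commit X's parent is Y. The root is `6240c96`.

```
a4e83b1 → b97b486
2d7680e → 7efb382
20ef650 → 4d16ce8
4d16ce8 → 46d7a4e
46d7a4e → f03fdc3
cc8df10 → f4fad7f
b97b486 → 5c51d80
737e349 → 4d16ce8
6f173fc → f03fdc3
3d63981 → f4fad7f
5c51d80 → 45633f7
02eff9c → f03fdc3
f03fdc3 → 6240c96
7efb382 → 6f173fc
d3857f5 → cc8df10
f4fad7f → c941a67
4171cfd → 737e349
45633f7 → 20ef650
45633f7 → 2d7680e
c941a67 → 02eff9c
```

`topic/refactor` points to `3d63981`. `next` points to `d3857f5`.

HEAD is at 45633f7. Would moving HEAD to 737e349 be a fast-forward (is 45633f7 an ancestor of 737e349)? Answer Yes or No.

A fast-forward from 45633f7 to 737e349 is possible iff 45633f7 is an ancestor of 737e349.
Ancestors of 737e349: {46d7a4e, 4d16ce8, 6240c96, 737e349, f03fdc3}.
45633f7 is not among them, so fast-forward is not possible.

No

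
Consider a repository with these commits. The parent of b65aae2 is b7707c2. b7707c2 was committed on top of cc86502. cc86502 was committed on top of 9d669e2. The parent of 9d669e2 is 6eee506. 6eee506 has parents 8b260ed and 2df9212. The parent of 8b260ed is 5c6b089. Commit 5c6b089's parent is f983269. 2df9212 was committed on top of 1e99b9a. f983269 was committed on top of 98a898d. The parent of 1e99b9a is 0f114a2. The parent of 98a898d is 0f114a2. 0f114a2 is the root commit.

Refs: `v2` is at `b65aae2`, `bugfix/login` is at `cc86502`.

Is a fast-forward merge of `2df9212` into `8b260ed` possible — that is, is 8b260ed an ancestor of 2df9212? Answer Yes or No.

No

A fast-forward from 8b260ed to 2df9212 is possible iff 8b260ed is an ancestor of 2df9212.
Ancestors of 2df9212: {0f114a2, 1e99b9a, 2df9212}.
8b260ed is not among them, so fast-forward is not possible.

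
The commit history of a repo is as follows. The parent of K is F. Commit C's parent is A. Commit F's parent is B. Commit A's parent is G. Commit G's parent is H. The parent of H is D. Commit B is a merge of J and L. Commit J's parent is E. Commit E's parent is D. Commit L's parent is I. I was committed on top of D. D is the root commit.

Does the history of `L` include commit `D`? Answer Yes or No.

Yes

Ancestors of L (commits reachable by following parents): {D, I, L}.
D is in that set, so it is an ancestor of L.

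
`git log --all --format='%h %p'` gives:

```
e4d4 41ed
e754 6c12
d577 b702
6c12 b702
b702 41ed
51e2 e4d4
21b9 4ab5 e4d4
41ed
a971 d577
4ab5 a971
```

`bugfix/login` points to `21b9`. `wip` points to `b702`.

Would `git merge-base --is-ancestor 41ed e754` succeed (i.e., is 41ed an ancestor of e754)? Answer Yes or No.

Ancestors of e754 (commits reachable by following parents): {41ed, 6c12, b702, e754}.
41ed is in that set, so it is an ancestor of e754.

Yes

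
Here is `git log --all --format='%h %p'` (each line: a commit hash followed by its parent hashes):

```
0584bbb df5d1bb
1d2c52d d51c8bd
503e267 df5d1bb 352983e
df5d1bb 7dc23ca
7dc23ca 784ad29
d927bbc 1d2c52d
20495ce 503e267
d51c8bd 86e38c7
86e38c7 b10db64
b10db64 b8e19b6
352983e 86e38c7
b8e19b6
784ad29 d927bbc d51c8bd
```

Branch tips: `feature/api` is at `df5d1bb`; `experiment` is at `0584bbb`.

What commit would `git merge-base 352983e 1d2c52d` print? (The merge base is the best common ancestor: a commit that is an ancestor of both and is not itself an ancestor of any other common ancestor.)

Ancestors of 352983e: {352983e, 86e38c7, b10db64, b8e19b6}.
Ancestors of 1d2c52d: {1d2c52d, 86e38c7, b10db64, b8e19b6, d51c8bd}.
Common ancestors: {86e38c7, b10db64, b8e19b6}.
Among these, 86e38c7 is not an ancestor of any other common ancestor — it is the merge base.

86e38c7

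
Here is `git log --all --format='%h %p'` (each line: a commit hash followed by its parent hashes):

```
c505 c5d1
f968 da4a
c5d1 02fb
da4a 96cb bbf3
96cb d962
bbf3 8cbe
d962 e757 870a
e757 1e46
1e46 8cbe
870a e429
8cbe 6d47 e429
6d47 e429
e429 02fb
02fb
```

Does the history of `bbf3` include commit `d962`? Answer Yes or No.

Ancestors of bbf3: {02fb, 6d47, 8cbe, bbf3, e429}.
d962 is not in that set, so it is not an ancestor of bbf3.

No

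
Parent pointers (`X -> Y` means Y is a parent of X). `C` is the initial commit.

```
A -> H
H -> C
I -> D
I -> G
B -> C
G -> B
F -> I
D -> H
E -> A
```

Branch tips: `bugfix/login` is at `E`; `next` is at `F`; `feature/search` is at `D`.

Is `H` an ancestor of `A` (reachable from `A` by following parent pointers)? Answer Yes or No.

Yes

Ancestors of A (commits reachable by following parents): {A, C, H}.
H is in that set, so it is an ancestor of A.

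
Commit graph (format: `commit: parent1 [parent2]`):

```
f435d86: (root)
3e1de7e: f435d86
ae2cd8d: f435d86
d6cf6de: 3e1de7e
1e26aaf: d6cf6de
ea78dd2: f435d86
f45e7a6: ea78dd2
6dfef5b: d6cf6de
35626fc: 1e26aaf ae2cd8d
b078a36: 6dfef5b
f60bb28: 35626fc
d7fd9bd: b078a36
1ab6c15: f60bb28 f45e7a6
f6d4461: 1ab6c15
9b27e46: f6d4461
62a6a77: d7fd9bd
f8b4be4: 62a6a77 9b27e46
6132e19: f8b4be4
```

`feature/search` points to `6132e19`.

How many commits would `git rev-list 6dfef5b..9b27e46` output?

Reachable from 9b27e46: {1ab6c15, 1e26aaf, 35626fc, 3e1de7e, 9b27e46, ae2cd8d, d6cf6de, ea78dd2, f435d86, f45e7a6, f60bb28, f6d4461}.
Reachable from 6dfef5b: {3e1de7e, 6dfef5b, d6cf6de, f435d86}.
In 9b27e46's history but not 6dfef5b's: {1ab6c15, 1e26aaf, 35626fc, 9b27e46, ae2cd8d, ea78dd2, f45e7a6, f60bb28, f6d4461} — 9 commits.

9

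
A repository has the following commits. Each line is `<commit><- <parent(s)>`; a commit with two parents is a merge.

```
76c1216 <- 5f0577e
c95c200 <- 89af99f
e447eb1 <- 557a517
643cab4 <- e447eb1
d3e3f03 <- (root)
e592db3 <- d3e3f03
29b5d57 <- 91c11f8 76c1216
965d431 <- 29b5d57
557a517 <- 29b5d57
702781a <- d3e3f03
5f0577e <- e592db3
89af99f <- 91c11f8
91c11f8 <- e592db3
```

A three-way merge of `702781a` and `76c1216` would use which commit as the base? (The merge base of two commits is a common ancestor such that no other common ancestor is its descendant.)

d3e3f03

Ancestors of 702781a: {702781a, d3e3f03}.
Ancestors of 76c1216: {5f0577e, 76c1216, d3e3f03, e592db3}.
Common ancestors: {d3e3f03}.
The only common ancestor is d3e3f03, so it is the merge base.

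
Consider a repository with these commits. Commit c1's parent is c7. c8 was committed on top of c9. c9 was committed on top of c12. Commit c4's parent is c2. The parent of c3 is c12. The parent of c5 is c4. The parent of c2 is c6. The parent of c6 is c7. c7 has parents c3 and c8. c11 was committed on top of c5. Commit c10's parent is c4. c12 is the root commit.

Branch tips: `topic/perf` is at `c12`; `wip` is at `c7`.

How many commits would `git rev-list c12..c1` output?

5

Reachable from c1: {c1, c12, c3, c7, c8, c9}.
Reachable from c12: {c12}.
In c1's history but not c12's: {c1, c3, c7, c8, c9} — 5 commits.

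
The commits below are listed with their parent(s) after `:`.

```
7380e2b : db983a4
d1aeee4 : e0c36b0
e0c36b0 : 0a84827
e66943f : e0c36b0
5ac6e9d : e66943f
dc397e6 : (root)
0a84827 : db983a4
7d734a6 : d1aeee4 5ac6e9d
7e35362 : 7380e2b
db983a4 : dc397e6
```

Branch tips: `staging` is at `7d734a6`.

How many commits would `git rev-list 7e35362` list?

4

Walking parent pointers from 7e35362: reachable set = {7380e2b, 7e35362, db983a4, dc397e6}.
That is 4 commits.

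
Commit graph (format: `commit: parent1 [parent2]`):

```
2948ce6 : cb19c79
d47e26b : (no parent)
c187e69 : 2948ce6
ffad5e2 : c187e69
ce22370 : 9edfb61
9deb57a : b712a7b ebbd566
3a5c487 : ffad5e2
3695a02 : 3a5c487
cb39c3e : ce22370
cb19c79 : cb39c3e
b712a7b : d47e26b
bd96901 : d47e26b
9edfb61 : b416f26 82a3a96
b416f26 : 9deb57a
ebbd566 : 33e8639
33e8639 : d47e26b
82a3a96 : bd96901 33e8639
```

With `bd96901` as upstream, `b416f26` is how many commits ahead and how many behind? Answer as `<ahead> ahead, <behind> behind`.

5 ahead, 1 behind

Reachable from b416f26: {33e8639, 9deb57a, b416f26, b712a7b, d47e26b, ebbd566}.
Reachable from bd96901: {bd96901, d47e26b}.
Only in b416f26's history (ahead): {33e8639, 9deb57a, b416f26, b712a7b, ebbd566} — 5.
Only in bd96901's history (behind): {bd96901} — 1.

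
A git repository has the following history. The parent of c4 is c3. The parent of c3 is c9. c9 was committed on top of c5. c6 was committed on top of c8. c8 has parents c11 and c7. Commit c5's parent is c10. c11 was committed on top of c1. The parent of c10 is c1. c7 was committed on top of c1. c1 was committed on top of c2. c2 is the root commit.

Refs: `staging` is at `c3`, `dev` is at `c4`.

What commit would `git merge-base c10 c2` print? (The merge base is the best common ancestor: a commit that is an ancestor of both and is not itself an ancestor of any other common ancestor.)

c2

Ancestors of c10: {c1, c10, c2}.
Ancestors of c2: {c2}.
Common ancestors: {c2}.
The only common ancestor is c2, so it is the merge base.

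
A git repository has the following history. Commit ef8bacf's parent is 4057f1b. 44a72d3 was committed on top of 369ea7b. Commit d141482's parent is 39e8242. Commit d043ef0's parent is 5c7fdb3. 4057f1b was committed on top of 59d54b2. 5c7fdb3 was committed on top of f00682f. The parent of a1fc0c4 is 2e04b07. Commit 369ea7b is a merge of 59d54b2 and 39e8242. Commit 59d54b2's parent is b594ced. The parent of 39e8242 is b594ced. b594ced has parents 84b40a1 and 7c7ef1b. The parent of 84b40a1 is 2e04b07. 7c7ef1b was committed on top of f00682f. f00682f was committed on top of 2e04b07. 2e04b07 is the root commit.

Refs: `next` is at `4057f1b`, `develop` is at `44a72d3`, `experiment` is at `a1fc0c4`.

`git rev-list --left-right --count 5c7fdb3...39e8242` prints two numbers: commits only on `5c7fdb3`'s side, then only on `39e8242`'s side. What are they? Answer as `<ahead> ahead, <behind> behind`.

Reachable from 5c7fdb3: {2e04b07, 5c7fdb3, f00682f}.
Reachable from 39e8242: {2e04b07, 39e8242, 7c7ef1b, 84b40a1, b594ced, f00682f}.
Only in 5c7fdb3's history (ahead): {5c7fdb3} — 1.
Only in 39e8242's history (behind): {39e8242, 7c7ef1b, 84b40a1, b594ced} — 4.

1 ahead, 4 behind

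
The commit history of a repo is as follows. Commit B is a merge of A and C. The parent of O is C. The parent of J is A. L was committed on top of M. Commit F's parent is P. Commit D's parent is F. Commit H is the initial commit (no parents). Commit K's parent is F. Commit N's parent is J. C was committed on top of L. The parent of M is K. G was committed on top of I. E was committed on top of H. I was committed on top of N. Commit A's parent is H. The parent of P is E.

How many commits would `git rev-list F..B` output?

6

Reachable from B: {A, B, C, E, F, H, K, L, M, P}.
Reachable from F: {E, F, H, P}.
In B's history but not F's: {A, B, C, K, L, M} — 6 commits.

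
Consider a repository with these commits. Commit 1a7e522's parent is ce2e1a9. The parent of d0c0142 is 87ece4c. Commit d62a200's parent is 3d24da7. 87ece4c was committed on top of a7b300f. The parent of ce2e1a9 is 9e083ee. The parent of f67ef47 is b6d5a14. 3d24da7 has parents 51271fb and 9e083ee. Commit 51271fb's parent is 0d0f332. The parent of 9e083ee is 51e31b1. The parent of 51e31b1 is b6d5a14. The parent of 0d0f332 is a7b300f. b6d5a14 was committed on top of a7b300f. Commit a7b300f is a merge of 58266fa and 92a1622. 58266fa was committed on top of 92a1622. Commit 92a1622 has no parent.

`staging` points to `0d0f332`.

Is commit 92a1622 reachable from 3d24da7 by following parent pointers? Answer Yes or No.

Yes

Ancestors of 3d24da7 (commits reachable by following parents): {0d0f332, 3d24da7, 51271fb, 51e31b1, 58266fa, 92a1622, 9e083ee, a7b300f, b6d5a14}.
92a1622 is in that set, so it is an ancestor of 3d24da7.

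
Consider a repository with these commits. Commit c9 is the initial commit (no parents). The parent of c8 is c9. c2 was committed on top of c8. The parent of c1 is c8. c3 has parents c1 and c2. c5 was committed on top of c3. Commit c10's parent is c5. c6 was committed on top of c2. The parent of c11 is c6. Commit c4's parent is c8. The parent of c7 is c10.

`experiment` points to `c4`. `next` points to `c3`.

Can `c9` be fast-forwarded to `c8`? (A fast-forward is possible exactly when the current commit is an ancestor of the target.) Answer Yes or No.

Yes

A fast-forward from c9 to c8 is possible iff c9 is an ancestor of c8.
Ancestors of c8: {c8, c9}.
c9 is among them, so fast-forward is possible.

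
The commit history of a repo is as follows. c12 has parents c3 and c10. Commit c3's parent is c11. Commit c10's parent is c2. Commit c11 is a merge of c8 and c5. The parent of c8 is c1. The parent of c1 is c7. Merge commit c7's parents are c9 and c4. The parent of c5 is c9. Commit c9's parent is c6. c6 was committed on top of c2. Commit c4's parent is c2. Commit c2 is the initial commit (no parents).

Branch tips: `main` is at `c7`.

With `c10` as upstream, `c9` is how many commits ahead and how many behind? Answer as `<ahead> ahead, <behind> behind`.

2 ahead, 1 behind

Reachable from c9: {c2, c6, c9}.
Reachable from c10: {c10, c2}.
Only in c9's history (ahead): {c6, c9} — 2.
Only in c10's history (behind): {c10} — 1.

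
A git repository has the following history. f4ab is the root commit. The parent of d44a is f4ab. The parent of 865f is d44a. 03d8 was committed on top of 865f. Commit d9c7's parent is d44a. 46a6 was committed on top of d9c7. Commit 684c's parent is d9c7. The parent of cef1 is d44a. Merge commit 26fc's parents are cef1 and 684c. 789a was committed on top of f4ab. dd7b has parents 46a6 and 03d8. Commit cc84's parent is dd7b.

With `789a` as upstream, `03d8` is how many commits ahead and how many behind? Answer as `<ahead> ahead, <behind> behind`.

Reachable from 03d8: {03d8, 865f, d44a, f4ab}.
Reachable from 789a: {789a, f4ab}.
Only in 03d8's history (ahead): {03d8, 865f, d44a} — 3.
Only in 789a's history (behind): {789a} — 1.

3 ahead, 1 behind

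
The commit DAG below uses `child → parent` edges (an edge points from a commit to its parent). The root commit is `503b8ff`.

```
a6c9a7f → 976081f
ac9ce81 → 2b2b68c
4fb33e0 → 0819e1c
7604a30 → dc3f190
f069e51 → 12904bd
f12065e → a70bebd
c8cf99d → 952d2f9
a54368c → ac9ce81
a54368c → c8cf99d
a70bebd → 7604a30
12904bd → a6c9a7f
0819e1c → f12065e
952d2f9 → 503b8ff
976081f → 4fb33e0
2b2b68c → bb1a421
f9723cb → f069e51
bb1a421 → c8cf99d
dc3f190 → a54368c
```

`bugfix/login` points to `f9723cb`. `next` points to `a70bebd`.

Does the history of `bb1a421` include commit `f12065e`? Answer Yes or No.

Ancestors of bb1a421: {503b8ff, 952d2f9, bb1a421, c8cf99d}.
f12065e is not in that set, so it is not an ancestor of bb1a421.

No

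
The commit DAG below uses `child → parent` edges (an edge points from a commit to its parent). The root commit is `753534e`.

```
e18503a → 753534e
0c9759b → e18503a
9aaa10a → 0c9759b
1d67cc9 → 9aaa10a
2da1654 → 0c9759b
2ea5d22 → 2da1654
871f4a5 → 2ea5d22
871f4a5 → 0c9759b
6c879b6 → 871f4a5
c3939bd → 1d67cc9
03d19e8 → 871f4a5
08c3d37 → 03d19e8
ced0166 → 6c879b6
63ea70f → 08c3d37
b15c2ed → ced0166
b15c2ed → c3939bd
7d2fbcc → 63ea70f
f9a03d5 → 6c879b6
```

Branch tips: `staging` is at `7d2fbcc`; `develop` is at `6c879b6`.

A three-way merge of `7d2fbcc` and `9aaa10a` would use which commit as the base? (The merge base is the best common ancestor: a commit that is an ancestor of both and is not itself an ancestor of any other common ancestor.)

Ancestors of 7d2fbcc: {03d19e8, 08c3d37, 0c9759b, 2da1654, 2ea5d22, 63ea70f, 753534e, 7d2fbcc, 871f4a5, e18503a}.
Ancestors of 9aaa10a: {0c9759b, 753534e, 9aaa10a, e18503a}.
Common ancestors: {0c9759b, 753534e, e18503a}.
Among these, 0c9759b is not an ancestor of any other common ancestor — it is the merge base.

0c9759b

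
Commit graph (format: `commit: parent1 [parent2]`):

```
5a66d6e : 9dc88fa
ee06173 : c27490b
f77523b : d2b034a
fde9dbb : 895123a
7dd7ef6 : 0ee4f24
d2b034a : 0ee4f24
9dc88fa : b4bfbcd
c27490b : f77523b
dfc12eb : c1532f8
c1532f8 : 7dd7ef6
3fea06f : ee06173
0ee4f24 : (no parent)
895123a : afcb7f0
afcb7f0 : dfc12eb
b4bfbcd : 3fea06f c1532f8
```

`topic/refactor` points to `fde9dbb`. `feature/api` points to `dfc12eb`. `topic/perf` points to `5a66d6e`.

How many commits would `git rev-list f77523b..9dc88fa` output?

Reachable from 9dc88fa: {0ee4f24, 3fea06f, 7dd7ef6, 9dc88fa, b4bfbcd, c1532f8, c27490b, d2b034a, ee06173, f77523b}.
Reachable from f77523b: {0ee4f24, d2b034a, f77523b}.
In 9dc88fa's history but not f77523b's: {3fea06f, 7dd7ef6, 9dc88fa, b4bfbcd, c1532f8, c27490b, ee06173} — 7 commits.

7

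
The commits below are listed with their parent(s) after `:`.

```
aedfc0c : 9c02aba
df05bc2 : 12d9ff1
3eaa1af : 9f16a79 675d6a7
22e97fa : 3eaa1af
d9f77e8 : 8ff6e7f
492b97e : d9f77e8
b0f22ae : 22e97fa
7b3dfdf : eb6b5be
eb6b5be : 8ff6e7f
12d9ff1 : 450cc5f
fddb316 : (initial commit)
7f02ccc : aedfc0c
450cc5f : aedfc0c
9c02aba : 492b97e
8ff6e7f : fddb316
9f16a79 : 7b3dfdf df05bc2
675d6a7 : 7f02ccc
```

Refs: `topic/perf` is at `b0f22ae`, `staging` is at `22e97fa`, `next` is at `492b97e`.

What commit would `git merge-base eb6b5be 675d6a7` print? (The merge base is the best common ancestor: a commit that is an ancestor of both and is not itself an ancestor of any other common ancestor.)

Ancestors of eb6b5be: {8ff6e7f, eb6b5be, fddb316}.
Ancestors of 675d6a7: {492b97e, 675d6a7, 7f02ccc, 8ff6e7f, 9c02aba, aedfc0c, d9f77e8, fddb316}.
Common ancestors: {8ff6e7f, fddb316}.
Among these, 8ff6e7f is not an ancestor of any other common ancestor — it is the merge base.

8ff6e7f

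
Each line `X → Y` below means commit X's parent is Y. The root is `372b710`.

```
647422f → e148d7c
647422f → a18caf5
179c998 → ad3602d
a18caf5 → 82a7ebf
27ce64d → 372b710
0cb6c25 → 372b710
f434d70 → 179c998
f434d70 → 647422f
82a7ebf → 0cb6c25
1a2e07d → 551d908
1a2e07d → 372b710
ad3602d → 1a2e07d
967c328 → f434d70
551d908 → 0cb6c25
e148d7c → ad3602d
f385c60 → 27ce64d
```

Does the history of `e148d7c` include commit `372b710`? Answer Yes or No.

Yes

Ancestors of e148d7c (commits reachable by following parents): {0cb6c25, 1a2e07d, 372b710, 551d908, ad3602d, e148d7c}.
372b710 is in that set, so it is an ancestor of e148d7c.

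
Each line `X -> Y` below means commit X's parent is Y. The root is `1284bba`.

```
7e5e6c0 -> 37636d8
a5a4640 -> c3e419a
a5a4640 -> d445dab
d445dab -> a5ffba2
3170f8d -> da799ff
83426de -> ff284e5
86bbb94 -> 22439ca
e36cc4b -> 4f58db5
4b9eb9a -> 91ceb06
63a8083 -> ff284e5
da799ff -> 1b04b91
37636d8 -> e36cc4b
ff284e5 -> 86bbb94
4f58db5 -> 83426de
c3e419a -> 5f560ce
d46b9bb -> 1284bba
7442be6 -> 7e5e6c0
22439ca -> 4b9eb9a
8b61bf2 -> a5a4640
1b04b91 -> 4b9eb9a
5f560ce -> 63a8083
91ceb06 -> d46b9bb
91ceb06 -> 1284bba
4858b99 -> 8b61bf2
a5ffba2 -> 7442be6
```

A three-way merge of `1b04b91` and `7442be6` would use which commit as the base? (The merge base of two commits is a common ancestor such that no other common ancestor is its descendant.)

4b9eb9a

Ancestors of 1b04b91: {1284bba, 1b04b91, 4b9eb9a, 91ceb06, d46b9bb}.
Ancestors of 7442be6: {1284bba, 22439ca, 37636d8, 4b9eb9a, 4f58db5, 7442be6, 7e5e6c0, 83426de, 86bbb94, 91ceb06, d46b9bb, e36cc4b, ff284e5}.
Common ancestors: {1284bba, 4b9eb9a, 91ceb06, d46b9bb}.
Among these, 4b9eb9a is not an ancestor of any other common ancestor — it is the merge base.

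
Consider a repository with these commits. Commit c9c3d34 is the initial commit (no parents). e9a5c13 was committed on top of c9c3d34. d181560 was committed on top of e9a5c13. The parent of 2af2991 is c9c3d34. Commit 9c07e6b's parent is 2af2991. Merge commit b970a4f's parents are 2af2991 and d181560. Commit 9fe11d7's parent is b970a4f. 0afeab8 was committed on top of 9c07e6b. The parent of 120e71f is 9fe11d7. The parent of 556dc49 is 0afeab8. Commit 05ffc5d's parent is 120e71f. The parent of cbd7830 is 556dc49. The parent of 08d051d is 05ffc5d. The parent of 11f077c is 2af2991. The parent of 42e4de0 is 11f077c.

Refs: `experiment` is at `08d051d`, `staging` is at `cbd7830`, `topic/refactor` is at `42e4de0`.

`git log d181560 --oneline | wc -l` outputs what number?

Walking parent pointers from d181560: reachable set = {c9c3d34, d181560, e9a5c13}.
That is 3 commits.

3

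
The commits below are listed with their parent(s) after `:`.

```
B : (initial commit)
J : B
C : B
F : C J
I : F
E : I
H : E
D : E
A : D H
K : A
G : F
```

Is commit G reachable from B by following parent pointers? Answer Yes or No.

No

Ancestors of B: {B}.
G is not in that set, so it is not an ancestor of B.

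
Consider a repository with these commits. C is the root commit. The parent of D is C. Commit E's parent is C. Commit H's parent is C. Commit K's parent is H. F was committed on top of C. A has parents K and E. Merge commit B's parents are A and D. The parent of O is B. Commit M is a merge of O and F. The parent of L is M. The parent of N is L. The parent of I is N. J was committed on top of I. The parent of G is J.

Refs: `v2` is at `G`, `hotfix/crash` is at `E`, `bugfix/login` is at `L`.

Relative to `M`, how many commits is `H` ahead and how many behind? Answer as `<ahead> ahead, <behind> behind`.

Reachable from H: {C, H}.
Reachable from M: {A, B, C, D, E, F, H, K, M, O}.
Only in H's history (ahead): {} — 0.
Only in M's history (behind): {A, B, D, E, F, K, M, O} — 8.

0 ahead, 8 behind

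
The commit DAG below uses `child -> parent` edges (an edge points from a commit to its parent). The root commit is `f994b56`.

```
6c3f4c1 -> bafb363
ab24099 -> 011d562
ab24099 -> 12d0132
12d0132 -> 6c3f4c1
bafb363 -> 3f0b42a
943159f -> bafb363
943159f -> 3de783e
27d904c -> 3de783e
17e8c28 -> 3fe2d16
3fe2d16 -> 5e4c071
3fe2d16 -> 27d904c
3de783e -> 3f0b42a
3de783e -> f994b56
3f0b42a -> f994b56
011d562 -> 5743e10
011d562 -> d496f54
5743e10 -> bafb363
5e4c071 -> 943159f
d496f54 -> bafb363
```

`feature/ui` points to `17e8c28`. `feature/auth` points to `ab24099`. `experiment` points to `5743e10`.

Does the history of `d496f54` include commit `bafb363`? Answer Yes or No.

Yes

Ancestors of d496f54 (commits reachable by following parents): {3f0b42a, bafb363, d496f54, f994b56}.
bafb363 is in that set, so it is an ancestor of d496f54.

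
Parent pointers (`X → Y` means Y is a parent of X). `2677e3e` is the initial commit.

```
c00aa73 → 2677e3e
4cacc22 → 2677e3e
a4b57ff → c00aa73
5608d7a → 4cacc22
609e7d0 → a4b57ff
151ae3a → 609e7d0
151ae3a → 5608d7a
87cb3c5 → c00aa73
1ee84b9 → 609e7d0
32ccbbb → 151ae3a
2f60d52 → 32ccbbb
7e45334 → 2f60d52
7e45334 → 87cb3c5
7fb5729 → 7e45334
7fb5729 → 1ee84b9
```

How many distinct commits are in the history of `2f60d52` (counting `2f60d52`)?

Walking parent pointers from 2f60d52: reachable set = {151ae3a, 2677e3e, 2f60d52, 32ccbbb, 4cacc22, 5608d7a, 609e7d0, a4b57ff, c00aa73}.
That is 9 commits.

9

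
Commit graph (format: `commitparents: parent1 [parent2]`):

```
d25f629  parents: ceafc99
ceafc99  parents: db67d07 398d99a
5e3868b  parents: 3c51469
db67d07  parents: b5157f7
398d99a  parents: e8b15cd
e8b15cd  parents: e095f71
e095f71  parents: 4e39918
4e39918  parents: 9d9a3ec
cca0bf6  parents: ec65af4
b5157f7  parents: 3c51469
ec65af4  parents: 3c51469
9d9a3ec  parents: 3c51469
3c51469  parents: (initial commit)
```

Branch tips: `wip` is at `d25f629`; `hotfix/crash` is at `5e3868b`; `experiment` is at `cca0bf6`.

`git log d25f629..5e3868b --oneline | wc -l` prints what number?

Reachable from 5e3868b: {3c51469, 5e3868b}.
Reachable from d25f629: {398d99a, 3c51469, 4e39918, 9d9a3ec, b5157f7, ceafc99, d25f629, db67d07, e095f71, e8b15cd}.
In 5e3868b's history but not d25f629's: {5e3868b} — 1 commit.

1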